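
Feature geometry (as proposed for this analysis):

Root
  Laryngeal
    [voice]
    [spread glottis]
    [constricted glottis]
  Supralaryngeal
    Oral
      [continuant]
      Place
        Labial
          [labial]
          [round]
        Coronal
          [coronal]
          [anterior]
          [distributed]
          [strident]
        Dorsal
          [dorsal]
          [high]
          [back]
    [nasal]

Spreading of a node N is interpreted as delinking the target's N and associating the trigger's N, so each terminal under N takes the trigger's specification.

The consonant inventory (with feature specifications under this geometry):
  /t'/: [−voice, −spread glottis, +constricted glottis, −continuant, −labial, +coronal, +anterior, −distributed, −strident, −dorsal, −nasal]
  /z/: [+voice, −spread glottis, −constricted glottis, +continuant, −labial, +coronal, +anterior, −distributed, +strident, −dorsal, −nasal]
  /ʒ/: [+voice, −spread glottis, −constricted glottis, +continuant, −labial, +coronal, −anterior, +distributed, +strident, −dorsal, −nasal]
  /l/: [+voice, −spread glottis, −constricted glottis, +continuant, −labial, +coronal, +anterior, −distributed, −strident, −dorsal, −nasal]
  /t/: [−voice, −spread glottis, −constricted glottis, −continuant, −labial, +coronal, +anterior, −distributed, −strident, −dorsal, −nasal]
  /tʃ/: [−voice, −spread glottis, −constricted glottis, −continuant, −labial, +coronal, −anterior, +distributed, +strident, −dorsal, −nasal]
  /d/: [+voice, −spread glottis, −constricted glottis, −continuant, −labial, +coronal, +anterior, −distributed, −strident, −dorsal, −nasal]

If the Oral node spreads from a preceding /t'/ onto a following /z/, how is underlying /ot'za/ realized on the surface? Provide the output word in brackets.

The Oral node dominates the terminals [continuant], [labial], [round], [coronal], [anterior], [distributed], [strident], [dorsal], [high], [back].
The target acquires /t'/'s values for everything under Oral — [−continuant], [−labial], [+coronal], [+anterior], [−distributed], [−strident], [−dorsal] — while keeping its own [voice], [spread glottis], [constricted glottis], ….
This feature bundle is that of [d], so /ot'za/ surfaces as [ot'da].

[ot'da]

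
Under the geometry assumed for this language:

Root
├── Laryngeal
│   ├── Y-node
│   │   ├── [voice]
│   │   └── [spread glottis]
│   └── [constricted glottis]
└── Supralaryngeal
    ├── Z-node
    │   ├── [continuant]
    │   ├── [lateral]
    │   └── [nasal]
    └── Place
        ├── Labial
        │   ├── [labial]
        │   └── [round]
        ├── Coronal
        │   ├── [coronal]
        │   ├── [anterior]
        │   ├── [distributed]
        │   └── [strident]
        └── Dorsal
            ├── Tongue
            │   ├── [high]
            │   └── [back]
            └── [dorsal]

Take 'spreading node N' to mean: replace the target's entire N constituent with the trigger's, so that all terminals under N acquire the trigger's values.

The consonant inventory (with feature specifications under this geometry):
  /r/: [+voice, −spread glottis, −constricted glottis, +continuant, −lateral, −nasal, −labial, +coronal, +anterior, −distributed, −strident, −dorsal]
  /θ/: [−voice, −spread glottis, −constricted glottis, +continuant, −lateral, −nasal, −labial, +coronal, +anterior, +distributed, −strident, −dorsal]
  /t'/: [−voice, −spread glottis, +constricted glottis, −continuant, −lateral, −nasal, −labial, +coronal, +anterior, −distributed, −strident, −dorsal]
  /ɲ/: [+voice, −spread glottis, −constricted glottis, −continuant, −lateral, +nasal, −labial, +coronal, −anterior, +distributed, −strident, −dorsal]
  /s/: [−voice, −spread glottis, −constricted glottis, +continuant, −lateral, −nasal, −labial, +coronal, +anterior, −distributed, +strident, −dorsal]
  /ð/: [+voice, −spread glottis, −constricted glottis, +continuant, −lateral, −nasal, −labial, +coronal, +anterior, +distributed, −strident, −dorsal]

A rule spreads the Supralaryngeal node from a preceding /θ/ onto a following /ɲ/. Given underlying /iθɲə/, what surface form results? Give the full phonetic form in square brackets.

[iθðə]

Terminals under Supralaryngeal in this geometry: [continuant], [lateral], [nasal], [labial], [round], [coronal], [anterior], [distributed], [strident], [high], [back], [dorsal].
The target acquires /θ/'s values for everything under Supralaryngeal — [+continuant], [−lateral], [−nasal], [−labial], [+coronal], [+anterior], [+distributed], [−strident], [−dorsal] — while keeping its own [voice], [spread glottis], [constricted glottis].
Among the inventory, only /ð/ has exactly this specification, giving the surface form [iθðə].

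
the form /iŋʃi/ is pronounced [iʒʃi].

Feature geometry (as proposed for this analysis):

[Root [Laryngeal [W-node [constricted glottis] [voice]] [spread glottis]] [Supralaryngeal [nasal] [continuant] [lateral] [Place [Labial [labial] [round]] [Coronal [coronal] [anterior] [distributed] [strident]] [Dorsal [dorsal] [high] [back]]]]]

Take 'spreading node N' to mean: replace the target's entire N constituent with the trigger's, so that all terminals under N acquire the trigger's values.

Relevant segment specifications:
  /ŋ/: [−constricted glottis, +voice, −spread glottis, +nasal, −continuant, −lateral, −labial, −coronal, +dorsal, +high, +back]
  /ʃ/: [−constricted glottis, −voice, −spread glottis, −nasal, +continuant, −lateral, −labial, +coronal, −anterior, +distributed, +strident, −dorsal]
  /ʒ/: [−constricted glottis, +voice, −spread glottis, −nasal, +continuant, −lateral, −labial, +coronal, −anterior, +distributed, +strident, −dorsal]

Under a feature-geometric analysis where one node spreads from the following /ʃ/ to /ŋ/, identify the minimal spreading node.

Feature comparison: [nasal], [continuant], [coronal], [anterior], [distributed], [strident], [dorsal], [high], [back] differ between /ŋ/ and [ʒ]; the remaining terminals match.
The smallest constituent containing every changed terminal is Supralaryngeal — each of its daughters lacks at least one of the affected features.
If Supralaryngeal spreads, every terminal under it takes /ʃ/'s value, producing [ʒ] as observed.
Had Root spread, [voice] would have taken /ʃ/'s value; it stays as in /ŋ/, confirming the spreading constituent is exactly Supralaryngeal.

Supralaryngeal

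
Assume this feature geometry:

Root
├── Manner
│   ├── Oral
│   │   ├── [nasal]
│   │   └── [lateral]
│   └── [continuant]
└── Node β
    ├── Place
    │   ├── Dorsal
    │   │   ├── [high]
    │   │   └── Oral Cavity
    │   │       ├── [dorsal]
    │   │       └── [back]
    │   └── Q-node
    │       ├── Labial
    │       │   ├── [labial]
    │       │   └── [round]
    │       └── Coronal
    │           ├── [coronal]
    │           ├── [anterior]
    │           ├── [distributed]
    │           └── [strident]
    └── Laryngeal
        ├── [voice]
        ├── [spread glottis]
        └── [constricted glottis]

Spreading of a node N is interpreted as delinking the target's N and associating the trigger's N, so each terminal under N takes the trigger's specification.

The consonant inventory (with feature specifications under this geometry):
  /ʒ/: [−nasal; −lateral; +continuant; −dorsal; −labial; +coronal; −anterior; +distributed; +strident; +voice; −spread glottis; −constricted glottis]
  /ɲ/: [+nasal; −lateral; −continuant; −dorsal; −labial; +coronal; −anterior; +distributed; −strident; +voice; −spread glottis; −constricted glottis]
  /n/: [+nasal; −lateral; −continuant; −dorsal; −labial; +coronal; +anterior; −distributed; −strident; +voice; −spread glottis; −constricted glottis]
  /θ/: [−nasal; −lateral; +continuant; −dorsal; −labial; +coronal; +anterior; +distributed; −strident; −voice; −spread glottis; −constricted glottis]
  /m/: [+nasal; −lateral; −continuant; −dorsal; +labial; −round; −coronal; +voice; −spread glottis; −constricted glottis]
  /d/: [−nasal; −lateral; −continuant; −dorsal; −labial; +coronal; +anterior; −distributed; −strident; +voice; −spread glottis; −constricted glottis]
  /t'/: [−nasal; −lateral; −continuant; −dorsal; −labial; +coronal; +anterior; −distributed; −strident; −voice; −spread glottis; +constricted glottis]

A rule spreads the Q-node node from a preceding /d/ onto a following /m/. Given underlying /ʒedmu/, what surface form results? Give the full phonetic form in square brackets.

Terminals under Q-node in this geometry: [labial], [round], [coronal], [anterior], [distributed], [strident].
After delinking /m/'s Q-node and linking /d/'s, the affected terminals become [−labial], [+coronal], [+anterior], [−distributed], [−strident]; [nasal], [lateral], [continuant], … (outside Q-node) are retained from /m/.
Among the inventory, only /n/ has exactly this specification, giving the surface form [ʒednu].

[ʒednu]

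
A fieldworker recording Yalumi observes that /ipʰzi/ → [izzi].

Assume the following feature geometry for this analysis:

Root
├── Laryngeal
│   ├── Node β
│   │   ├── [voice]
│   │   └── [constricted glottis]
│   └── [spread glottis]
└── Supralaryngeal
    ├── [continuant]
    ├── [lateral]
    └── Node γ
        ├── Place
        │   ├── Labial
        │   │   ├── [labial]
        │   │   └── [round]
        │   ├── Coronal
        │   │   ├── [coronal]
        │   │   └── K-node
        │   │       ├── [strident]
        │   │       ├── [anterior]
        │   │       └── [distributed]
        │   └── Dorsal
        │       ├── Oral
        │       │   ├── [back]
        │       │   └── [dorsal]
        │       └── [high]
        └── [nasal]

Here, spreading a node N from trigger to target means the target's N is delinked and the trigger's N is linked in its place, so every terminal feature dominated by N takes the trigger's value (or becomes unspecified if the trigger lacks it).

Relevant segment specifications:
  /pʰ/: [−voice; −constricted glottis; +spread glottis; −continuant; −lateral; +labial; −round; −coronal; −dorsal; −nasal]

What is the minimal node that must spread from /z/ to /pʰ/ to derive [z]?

Feature comparison: [voice], [spread glottis], [continuant], [labial], [round], [coronal], [anterior], [distributed], [strident] differ between /pʰ/ and [z]; the remaining terminals match.
The smallest constituent containing every changed terminal is Root — each of its daughters lacks at least one of the affected features.
If Root spreads, every terminal under it takes /z/'s value, producing [z] as observed.

Root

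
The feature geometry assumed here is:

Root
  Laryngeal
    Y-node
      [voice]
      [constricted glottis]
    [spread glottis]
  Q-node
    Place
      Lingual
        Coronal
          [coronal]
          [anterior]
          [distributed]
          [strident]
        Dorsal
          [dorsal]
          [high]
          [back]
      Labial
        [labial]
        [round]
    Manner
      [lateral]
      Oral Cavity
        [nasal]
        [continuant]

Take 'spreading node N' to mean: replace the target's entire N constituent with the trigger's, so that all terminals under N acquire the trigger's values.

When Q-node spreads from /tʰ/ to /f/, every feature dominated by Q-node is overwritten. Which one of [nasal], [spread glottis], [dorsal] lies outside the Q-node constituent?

[spread glottis]

The terminals dominated by Q-node are [coronal], [anterior], [distributed], [strident], [dorsal], [high], [back], [labial], [round], [lateral], [nasal], [continuant].
Of the listed options, [dorsal], [nasal] are among these and would be overwritten by spreading Q-node.
[spread glottis] is not within the Q-node subtree (it hangs from Laryngeal), so /f/'s [spread glottis] value survives.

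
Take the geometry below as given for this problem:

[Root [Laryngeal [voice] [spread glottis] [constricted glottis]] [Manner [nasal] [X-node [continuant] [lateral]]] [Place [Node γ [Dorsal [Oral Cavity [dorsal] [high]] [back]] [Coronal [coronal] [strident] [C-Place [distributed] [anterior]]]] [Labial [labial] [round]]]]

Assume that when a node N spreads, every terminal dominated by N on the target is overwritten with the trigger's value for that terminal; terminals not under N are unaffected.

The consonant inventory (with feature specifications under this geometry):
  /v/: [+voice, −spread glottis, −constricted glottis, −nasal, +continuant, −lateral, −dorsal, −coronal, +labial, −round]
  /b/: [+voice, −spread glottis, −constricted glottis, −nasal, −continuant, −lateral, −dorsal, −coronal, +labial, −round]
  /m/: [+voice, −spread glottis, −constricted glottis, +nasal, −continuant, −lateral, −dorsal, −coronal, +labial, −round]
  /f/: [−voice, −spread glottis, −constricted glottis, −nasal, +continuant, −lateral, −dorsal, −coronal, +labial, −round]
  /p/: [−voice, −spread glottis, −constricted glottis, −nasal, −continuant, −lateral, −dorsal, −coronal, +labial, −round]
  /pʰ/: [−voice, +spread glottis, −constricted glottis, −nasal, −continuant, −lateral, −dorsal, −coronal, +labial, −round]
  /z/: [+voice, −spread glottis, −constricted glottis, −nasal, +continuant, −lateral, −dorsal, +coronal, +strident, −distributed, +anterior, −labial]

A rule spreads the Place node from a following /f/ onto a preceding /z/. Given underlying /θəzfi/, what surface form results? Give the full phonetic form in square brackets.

Terminals under Place in this geometry: [dorsal], [high], [back], [coronal], [strident], [distributed], [anterior], [labial], [round].
After delinking /z/'s Place and linking /f/'s, the affected terminals become [−dorsal], [−coronal], [+labial], [−round]; [voice], [spread glottis], [constricted glottis], … (outside Place) are retained from /z/.
This feature bundle is that of [v], so /θəzfi/ surfaces as [θəvfi].

[θəvfi]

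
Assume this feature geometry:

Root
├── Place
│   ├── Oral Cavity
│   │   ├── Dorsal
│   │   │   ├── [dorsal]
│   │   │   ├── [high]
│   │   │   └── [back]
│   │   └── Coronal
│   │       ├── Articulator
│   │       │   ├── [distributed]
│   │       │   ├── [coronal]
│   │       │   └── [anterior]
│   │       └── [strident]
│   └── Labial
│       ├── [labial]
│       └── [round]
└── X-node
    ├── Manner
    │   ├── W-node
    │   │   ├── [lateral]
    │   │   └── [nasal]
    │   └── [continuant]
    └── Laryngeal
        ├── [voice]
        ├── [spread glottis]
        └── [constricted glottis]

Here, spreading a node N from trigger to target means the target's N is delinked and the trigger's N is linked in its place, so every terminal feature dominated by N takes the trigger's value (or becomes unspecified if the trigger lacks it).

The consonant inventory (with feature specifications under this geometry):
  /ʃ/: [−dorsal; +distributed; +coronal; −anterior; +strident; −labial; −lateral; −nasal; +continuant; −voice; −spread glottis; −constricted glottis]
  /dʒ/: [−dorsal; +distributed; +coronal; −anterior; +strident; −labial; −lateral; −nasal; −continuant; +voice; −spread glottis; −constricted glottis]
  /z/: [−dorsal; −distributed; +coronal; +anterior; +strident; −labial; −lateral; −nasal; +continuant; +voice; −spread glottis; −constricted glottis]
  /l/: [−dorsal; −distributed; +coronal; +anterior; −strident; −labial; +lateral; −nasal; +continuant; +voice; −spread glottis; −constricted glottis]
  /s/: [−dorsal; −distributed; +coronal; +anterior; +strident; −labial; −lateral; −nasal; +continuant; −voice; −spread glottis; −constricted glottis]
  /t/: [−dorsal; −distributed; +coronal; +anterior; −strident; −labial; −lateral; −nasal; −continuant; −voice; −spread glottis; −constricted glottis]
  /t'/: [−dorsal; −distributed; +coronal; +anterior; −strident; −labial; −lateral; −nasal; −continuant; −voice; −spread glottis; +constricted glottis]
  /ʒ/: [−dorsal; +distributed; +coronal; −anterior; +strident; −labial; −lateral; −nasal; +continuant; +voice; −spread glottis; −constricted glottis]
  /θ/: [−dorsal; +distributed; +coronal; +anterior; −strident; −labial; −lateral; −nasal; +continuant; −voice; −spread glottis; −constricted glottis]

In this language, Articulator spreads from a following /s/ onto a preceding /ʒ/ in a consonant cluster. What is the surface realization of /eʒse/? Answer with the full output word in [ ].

Terminals under Articulator in this geometry: [distributed], [coronal], [anterior].
After delinking /ʒ/'s Articulator and linking /s/'s, the affected terminals become [−distributed], [+coronal], [+anterior]; [dorsal], [strident], [labial], … (outside Articulator) are retained from /ʒ/.
Among the inventory, only /z/ has exactly this specification, giving the surface form [ezse].

[ezse]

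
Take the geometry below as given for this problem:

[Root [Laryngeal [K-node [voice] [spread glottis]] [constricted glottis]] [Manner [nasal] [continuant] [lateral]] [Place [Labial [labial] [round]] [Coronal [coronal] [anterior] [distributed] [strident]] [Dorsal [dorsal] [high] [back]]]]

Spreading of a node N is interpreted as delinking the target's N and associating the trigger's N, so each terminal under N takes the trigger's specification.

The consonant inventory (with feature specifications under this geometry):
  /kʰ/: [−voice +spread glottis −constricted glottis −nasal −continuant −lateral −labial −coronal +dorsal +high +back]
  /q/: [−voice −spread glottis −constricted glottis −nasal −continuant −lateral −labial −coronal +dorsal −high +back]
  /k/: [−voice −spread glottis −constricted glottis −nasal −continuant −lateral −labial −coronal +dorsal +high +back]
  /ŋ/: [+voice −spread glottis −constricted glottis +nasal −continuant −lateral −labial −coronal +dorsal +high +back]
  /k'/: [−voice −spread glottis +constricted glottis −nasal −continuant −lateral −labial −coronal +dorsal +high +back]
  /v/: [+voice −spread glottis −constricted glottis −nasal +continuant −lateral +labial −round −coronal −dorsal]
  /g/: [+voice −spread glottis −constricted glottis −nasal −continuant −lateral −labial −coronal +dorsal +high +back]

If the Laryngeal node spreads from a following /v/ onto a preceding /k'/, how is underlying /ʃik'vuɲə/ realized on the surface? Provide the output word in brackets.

Terminals under Laryngeal in this geometry: [voice], [spread glottis], [constricted glottis].
The target acquires /v/'s values for everything under Laryngeal — [+voice], [−spread glottis], [−constricted glottis] — while keeping its own [nasal], [continuant], [lateral], ….
The resulting bundle matches /g/ in the inventory; substituting it for /k'/ gives [ʃigvuɲə].

[ʃigvuɲə]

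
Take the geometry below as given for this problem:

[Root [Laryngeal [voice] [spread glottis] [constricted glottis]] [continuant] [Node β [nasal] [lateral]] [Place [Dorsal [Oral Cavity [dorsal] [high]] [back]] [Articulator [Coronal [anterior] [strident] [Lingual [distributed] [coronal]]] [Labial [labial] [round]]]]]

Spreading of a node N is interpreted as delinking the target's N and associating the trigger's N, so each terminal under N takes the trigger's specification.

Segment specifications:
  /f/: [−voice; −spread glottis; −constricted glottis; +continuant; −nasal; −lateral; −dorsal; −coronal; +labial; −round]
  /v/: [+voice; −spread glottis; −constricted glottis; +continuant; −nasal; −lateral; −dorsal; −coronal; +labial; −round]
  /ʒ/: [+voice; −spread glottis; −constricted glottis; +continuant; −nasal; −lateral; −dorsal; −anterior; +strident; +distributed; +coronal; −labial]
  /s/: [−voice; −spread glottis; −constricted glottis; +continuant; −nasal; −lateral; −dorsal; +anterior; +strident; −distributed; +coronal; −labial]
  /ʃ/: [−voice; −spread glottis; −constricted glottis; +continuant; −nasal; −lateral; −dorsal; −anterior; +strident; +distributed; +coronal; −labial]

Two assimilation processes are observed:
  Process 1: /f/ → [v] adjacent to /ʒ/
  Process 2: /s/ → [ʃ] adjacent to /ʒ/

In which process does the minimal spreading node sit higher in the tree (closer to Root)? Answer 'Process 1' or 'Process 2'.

Process 1 alters [voice]; the lowest dominating node is [voice] (depth 2 from Root).
Process 2 alters [anterior], [distributed]; the lowest common ancestor is Coronal (depth 3 from Root).
[voice] is closer to Root than Coronal, so Process 1 spreads the higher node.

Process 1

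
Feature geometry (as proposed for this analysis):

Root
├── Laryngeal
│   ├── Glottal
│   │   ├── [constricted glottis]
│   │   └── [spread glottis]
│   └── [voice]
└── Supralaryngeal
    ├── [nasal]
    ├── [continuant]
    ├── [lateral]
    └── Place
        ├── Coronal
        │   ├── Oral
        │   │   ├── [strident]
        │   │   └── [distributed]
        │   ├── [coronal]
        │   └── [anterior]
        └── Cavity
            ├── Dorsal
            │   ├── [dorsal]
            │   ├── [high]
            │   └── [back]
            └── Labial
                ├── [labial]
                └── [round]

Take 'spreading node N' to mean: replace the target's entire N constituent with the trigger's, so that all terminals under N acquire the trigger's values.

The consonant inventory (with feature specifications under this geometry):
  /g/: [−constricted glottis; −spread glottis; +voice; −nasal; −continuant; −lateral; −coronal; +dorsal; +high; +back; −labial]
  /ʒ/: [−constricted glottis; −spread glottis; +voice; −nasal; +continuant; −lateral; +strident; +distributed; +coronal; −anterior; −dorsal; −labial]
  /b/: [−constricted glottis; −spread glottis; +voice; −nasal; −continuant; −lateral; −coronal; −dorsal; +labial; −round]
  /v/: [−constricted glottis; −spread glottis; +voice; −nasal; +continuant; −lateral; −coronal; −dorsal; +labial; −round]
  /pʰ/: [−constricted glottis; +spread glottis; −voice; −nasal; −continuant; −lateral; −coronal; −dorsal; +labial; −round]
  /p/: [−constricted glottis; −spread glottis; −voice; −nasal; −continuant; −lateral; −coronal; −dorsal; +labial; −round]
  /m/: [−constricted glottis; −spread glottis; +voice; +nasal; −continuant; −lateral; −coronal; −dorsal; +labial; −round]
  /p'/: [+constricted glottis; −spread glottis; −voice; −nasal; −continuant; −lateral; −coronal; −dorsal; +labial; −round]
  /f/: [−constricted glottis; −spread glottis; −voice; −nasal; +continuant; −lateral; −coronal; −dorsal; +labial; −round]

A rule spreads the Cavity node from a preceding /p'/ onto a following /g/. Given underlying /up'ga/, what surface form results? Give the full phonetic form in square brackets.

The Cavity node dominates the terminals [dorsal], [high], [back], [labial], [round].
After delinking /g/'s Cavity and linking /p'/'s, the affected terminals become [−dorsal], [+labial], [−round]; [constricted glottis], [spread glottis], [voice], … (outside Cavity) are retained from /g/.
This feature bundle is that of [b], so /up'ga/ surfaces as [up'ba].

[up'ba]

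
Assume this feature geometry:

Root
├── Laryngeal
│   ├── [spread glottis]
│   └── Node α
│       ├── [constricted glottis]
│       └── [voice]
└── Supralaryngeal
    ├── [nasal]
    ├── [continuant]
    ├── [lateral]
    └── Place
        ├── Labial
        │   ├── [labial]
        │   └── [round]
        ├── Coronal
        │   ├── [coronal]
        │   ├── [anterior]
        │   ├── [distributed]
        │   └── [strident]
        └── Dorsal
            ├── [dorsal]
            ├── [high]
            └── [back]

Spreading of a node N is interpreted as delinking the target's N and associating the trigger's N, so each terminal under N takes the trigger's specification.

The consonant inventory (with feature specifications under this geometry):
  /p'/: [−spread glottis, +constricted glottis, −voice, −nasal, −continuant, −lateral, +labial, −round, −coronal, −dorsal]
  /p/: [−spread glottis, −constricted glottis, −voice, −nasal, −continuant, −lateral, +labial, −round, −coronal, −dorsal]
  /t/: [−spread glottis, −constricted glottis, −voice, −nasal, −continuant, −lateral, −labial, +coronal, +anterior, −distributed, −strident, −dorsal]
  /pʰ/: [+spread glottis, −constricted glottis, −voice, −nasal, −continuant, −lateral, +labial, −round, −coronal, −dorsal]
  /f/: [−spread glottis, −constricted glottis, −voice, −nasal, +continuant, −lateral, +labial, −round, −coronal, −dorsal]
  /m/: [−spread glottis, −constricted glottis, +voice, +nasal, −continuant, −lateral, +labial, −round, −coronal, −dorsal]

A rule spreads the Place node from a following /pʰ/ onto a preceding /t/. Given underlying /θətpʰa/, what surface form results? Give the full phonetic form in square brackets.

The Place node dominates the terminals [labial], [round], [coronal], [anterior], [distributed], [strident], [dorsal], [high], [back].
Spreading Place from /pʰ/ onto /t/ replaces those values with /pʰ/'s: [+labial], [−round], [−coronal], [−dorsal]. Features outside Place ([spread glottis], [constricted glottis], [voice], …) stay as in /t/.
Among the inventory, only /p/ has exactly this specification, giving the surface form [θəppʰa].

[θəppʰa]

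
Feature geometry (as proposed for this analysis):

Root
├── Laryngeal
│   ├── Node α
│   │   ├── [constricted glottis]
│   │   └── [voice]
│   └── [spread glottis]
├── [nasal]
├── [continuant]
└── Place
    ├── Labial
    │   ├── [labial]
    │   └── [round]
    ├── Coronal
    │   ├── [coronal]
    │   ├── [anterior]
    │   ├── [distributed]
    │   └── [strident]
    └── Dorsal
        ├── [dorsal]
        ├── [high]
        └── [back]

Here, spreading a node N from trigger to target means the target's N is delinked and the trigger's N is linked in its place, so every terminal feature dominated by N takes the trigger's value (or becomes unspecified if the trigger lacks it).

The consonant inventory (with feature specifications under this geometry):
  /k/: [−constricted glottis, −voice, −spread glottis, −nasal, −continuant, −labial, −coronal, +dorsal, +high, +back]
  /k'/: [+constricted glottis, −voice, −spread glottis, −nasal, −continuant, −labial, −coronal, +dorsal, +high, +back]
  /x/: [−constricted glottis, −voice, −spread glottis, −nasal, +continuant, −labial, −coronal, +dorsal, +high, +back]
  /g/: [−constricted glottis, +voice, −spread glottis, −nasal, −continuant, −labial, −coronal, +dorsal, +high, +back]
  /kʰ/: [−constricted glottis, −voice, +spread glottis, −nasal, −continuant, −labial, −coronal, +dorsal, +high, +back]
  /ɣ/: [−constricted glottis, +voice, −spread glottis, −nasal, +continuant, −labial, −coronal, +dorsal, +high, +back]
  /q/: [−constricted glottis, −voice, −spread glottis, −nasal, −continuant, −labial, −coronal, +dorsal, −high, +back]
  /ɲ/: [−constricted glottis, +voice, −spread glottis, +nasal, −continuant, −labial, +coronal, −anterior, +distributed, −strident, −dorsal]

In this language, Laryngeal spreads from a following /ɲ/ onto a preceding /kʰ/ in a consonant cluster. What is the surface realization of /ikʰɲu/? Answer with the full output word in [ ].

[igɲu]

The Laryngeal node dominates the terminals [constricted glottis], [voice], [spread glottis].
After delinking /kʰ/'s Laryngeal and linking /ɲ/'s, the affected terminals become [−constricted glottis], [+voice], [−spread glottis]; [nasal], [continuant], [labial], … (outside Laryngeal) are retained from /kʰ/.
Among the inventory, only /g/ has exactly this specification, giving the surface form [igɲu].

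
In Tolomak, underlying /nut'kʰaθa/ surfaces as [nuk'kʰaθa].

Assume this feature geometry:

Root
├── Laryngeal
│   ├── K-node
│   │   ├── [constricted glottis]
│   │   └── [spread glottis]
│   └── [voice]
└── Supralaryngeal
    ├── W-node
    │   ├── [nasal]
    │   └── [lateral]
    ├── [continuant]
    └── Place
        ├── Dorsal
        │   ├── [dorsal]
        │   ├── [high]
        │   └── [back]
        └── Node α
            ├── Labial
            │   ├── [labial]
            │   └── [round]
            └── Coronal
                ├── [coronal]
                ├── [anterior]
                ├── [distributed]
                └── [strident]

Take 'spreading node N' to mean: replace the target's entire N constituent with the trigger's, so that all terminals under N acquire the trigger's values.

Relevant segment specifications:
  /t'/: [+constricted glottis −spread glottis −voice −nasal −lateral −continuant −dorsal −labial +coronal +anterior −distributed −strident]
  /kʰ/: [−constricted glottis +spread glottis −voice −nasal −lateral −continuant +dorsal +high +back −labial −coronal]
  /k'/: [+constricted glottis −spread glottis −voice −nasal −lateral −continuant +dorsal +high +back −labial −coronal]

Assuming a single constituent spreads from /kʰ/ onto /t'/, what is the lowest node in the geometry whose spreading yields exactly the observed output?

The alternation /t'/ → [k'] changes [coronal], [anterior], [distributed], [strident], [dorsal], [high], [back] and nothing else.
Tracing each changed feature up the tree, the paths first meet at Place; any lower node misses at least one of them.
Spreading Place from /kʰ/ overwrites each of those terminals with /kʰ/'s values, yielding exactly [k'].
Features on which the two segments disagree outside Place, such as [spread glottis], [constricted glottis], are unchanged — nothing dominating them spread, and Place is the minimal sufficient constituent.

Place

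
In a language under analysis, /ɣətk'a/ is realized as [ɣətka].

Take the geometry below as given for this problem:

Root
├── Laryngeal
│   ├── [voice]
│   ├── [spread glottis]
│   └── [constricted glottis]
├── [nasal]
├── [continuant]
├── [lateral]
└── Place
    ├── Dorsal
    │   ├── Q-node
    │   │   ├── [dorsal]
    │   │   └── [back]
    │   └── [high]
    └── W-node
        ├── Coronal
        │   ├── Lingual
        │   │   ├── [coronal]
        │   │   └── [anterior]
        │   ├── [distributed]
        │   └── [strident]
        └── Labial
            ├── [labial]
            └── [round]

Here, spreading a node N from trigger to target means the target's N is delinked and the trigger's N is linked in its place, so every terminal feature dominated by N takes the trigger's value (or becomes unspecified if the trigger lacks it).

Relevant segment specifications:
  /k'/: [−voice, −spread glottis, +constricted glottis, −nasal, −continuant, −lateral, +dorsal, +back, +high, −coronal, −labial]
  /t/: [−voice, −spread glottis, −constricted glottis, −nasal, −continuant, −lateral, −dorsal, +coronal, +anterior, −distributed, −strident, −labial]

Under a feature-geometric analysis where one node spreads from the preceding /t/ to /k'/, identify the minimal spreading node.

Feature comparison: [constricted glottis] differs between /k'/ and [k]; the remaining terminals match.
Only a single terminal changes, and /t/ supplies the new value, so [constricted glottis] itself is the minimal spreading constituent.
Features on which the two segments disagree outside [constricted glottis], such as [dorsal], [coronal], are unchanged — nothing dominating them spread, and [constricted glottis] is the minimal sufficient constituent.

[constricted glottis]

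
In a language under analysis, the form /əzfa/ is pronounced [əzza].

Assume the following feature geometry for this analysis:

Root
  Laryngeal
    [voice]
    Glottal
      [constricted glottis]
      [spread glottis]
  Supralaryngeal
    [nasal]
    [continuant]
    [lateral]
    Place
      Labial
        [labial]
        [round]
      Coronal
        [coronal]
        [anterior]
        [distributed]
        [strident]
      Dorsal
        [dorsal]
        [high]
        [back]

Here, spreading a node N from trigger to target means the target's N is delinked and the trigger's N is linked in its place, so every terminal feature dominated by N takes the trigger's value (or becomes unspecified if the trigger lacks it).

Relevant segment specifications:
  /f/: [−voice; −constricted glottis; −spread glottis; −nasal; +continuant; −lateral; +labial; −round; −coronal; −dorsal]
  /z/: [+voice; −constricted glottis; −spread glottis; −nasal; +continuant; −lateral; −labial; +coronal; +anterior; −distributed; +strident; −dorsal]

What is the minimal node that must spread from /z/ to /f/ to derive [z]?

Root

Feature comparison: [voice], [labial], [round], [coronal], [anterior], [distributed], [strident] differ between /f/ and [z]; the remaining terminals match.
The smallest constituent containing every changed terminal is Root — each of its daughters lacks at least one of the affected features.
Delinking /f/'s Root and associating /z/'s Root gives precisely the feature bundle of [z].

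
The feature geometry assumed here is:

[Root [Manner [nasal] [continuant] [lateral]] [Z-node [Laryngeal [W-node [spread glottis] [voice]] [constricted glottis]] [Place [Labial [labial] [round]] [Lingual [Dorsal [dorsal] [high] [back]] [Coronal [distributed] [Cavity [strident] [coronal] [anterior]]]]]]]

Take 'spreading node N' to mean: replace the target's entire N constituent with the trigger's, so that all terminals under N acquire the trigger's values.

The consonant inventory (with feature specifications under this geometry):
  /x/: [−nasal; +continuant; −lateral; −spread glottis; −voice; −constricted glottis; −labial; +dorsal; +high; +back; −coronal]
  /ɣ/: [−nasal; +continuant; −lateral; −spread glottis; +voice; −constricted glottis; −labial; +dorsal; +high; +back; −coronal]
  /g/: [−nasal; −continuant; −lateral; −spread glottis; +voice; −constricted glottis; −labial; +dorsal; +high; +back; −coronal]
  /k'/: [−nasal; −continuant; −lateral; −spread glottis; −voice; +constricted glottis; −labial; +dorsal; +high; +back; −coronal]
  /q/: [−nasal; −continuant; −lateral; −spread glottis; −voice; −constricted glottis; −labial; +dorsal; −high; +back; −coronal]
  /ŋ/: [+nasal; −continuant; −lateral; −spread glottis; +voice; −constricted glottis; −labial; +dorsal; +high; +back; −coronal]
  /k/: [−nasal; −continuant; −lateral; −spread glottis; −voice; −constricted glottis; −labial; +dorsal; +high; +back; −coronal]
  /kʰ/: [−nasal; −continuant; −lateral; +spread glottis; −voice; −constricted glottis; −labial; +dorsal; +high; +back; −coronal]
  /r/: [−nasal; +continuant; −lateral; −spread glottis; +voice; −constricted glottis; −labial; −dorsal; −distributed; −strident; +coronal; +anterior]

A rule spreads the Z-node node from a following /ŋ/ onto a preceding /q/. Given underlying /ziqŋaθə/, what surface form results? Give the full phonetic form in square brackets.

[zigŋaθə]

The Z-node node dominates the terminals [spread glottis], [voice], [constricted glottis], [labial], [round], [dorsal], [high], [back], [distributed], [strident], [coronal], [anterior].
Spreading Z-node from /ŋ/ onto /q/ replaces those values with /ŋ/'s: [−spread glottis], [+voice], [−constricted glottis], [−labial], [+dorsal], [+high], [+back], [−coronal]. Features outside Z-node ([nasal], [continuant], [lateral]) stay as in /q/.
Among the inventory, only /g/ has exactly this specification, giving the surface form [zigŋaθə].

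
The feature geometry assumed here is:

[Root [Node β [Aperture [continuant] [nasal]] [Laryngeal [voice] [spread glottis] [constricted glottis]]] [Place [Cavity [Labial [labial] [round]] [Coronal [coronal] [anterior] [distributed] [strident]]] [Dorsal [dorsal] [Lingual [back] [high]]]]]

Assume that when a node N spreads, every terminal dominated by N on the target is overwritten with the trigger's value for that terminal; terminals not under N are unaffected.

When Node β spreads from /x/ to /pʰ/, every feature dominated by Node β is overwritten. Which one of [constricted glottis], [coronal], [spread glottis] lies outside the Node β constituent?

Under this geometry, Node β contains [continuant], [nasal], [voice], [spread glottis], [constricted glottis].
Spreading Node β replaces [constricted glottis], [spread glottis] with the trigger's values, since each sits inside the Node β constituent.
But [coronal] is a dependent of Coronal, outside Node β; it is therefore untouched by the spreading.

[coronal]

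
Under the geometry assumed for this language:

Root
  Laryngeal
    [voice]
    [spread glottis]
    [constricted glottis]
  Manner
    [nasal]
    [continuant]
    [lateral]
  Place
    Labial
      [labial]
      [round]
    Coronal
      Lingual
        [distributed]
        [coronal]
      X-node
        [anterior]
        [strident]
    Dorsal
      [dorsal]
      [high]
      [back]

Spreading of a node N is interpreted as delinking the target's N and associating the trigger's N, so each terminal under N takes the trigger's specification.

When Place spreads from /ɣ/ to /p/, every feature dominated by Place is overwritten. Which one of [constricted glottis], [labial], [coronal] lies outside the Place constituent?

Under this geometry, Place contains [labial], [round], [distributed], [coronal], [anterior], [strident], [dorsal], [high], [back].
Of the listed options, [labial], [coronal] are among these and would be overwritten by spreading Place.
But [constricted glottis] is a dependent of Laryngeal, outside Place; it is therefore untouched by the spreading.

[constricted glottis]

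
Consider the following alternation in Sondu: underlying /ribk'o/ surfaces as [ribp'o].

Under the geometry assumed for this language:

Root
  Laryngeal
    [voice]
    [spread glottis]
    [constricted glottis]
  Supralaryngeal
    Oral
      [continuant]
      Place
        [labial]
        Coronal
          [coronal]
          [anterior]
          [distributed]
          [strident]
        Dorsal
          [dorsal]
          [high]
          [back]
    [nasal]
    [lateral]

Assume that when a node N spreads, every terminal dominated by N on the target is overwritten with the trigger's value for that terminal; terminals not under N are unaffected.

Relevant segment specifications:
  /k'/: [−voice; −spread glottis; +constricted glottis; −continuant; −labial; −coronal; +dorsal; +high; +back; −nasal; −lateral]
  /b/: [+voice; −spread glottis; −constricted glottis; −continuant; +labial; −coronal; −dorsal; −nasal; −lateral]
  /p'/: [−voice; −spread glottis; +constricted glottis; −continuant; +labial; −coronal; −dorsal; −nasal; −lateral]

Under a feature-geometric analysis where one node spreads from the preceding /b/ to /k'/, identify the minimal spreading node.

The alternation /k'/ → [p'] changes [labial], [dorsal], [high], [back] and nothing else.
Tracing each changed feature up the tree, the paths first meet at Place; any lower node misses at least one of them.
Delinking /k'/'s Place and associating /b/'s Place gives precisely the feature bundle of [p'].
[voice], [constricted glottis] stay as in /k'/ although /b/ differs there, so no node dominating them spread; among the remaining candidates Place is the lowest that derives the output.

Place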